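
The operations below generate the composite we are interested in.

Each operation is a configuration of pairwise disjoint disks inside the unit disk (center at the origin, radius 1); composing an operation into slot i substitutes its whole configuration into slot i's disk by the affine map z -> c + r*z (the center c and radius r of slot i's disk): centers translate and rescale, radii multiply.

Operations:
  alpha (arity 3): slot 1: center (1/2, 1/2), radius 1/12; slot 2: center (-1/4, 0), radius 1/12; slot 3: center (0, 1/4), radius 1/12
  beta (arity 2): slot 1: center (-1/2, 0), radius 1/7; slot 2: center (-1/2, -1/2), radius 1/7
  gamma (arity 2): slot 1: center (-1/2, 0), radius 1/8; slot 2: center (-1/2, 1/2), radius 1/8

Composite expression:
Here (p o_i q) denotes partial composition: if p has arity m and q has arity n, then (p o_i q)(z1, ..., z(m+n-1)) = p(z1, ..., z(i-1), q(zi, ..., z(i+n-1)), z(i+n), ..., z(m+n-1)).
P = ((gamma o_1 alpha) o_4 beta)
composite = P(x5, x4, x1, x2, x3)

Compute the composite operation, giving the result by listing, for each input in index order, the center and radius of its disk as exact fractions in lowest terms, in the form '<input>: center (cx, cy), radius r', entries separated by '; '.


x1: center (-1/2, 1/32), radius 1/96; x2: center (-9/16, 1/2), radius 1/56; x3: center (-9/16, 7/16), radius 1/56; x4: center (-17/32, 0), radius 1/96; x5: center (-7/16, 1/16), radius 1/96

Each x-disk chains the slot maps above it in gamma; radii multiply.
input x5: applying the 2 nested substitutions gives center (-7/16, 1/16), radius 1/96
input x4: applying the 2 nested substitutions gives center (-17/32, 0), radius 1/96
input x1: applying the 2 nested substitutions gives center (-1/2, 1/32), radius 1/96
input x2: applying the 2 nested substitutions gives center (-9/16, 1/2), radius 1/56
input x3: applying the 2 nested substitutions gives center (-9/16, 7/16), radius 1/56


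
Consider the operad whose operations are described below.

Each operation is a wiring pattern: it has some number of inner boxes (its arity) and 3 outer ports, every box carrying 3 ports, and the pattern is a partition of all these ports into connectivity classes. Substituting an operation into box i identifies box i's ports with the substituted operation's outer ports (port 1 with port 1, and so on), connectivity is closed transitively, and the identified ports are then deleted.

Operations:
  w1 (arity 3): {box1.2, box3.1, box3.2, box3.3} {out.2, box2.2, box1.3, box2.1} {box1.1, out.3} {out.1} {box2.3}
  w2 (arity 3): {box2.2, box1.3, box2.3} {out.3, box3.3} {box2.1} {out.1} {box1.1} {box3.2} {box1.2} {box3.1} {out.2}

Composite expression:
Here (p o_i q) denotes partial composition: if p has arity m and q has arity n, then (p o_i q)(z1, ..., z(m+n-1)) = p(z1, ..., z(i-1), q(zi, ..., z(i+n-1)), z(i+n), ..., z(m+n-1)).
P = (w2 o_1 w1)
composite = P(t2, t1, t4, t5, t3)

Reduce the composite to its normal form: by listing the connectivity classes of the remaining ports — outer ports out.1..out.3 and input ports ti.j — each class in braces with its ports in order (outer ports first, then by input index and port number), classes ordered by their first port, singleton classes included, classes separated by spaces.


Substituting into w2 glues patterns; closure does the rest.
the subtree at w1 composes to {out.1} {out.2, t1.1, t1.2, t2.3} {out.3, t2.1} {t1.3} {t2.2, t4.1, t4.2, t4.3} on (t2, t1, t4); out.j = own outer ports
the subtree at w2 composes to {out.1} {out.2} {out.3, t3.3} {t1.1, t1.2, t2.3} {t1.3} {t2.1, t5.2, t5.3} {t2.2, t4.1, t4.2, t4.3} {t3.1} {t3.2} {t5.1} on (t2, t1, t4, t5, t3); out.j = own outer ports

{out.1} {out.2} {out.3, t3.3} {t1.1, t1.2, t2.3} {t1.3} {t2.1, t5.2, t5.3} {t2.2, t4.1, t4.2, t4.3} {t3.1} {t3.2} {t5.1}


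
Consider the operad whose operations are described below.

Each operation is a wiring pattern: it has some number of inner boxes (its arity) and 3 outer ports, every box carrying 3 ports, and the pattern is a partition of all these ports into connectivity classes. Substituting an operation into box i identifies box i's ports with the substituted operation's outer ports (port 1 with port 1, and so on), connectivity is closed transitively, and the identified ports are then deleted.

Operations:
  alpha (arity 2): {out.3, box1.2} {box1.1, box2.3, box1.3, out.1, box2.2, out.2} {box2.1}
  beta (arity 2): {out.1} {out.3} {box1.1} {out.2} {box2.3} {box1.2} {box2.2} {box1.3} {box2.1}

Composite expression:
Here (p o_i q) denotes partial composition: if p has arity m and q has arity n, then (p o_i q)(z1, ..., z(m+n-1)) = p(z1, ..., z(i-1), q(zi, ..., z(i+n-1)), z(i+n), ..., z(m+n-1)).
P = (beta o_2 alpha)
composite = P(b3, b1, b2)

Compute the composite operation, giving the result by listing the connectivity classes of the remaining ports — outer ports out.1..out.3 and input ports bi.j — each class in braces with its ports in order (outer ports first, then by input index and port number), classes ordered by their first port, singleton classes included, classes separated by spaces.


{out.1} {out.2} {out.3} {b1.1, b1.3, b2.2, b2.3} {b1.2} {b2.1} {b3.1} {b3.2} {b3.3}

Substituting into beta glues patterns; closure does the rest.
stage alpha: inputs (b1, b2), connectivity {out.1, out.2, b1.1, b1.3, b2.2, b2.3} {out.3, b1.2} {b2.1}, out.j its boundary
stage beta: inputs (b3, b1, b2), connectivity {out.1} {out.2} {out.3} {b1.1, b1.3, b2.2, b2.3} {b1.2} {b2.1} {b3.1} {b3.2} {b3.3}, out.j its boundary


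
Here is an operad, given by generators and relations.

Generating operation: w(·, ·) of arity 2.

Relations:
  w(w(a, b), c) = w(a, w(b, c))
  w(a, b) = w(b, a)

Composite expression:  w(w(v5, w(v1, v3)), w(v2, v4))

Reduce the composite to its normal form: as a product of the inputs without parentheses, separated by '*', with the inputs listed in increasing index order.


v1 * v2 * v3 * v4 * v5

Both nesting and order wash out for w; what remains is which v's occur.
w(v1, v3) spells out as v1 * v3
w(v5, w(v1, v3)) spells out as v5 * v1 * v3
w(v2, v4) spells out as v2 * v4
w(w(v5, w(v1, v3)), w(v2, v4)) spells out as v5 * v1 * v3 * v2 * v4
sorting the factors by input index: v1 * v2 * v3 * v4 * v5


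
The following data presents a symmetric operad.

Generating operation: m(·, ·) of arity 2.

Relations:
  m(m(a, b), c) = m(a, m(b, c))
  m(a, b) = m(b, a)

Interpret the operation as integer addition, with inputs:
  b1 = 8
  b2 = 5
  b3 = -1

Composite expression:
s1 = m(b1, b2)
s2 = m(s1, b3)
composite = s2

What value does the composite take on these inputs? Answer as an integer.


12

m(b1, b2) = 13
m(m(b1, b2), b3) = 12


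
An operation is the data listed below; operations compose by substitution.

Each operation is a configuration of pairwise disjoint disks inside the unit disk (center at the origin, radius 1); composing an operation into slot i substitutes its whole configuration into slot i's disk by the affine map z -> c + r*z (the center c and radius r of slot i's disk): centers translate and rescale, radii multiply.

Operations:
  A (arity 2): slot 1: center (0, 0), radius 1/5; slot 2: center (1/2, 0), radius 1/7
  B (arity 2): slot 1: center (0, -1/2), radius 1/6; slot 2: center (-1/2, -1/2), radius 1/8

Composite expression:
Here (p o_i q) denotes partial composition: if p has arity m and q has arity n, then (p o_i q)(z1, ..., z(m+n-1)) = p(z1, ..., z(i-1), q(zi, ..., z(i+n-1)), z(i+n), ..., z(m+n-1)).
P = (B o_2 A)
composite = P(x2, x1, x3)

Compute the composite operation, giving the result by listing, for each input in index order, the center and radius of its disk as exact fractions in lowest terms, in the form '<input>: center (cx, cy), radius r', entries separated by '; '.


x1: center (-1/2, -1/2), radius 1/40; x2: center (0, -1/2), radius 1/6; x3: center (-7/16, -1/2), radius 1/56


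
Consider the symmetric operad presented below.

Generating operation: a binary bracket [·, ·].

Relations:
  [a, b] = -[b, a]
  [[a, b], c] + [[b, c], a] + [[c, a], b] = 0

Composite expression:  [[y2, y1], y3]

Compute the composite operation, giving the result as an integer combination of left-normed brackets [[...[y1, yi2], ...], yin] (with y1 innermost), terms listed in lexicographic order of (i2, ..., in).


-[[y1, y2], y3]

A multilinear Lie element is pinned by y1-initial words (y1 innermost).
Composite bracket: [[y2, y1], y3]
Full expansion: 4 signed words from ab - ba (2^2 = 4).
Collect the words opening with y1:
  the word y1y2y3 carries sign -1 and contributes -[[y1, y2], y3]


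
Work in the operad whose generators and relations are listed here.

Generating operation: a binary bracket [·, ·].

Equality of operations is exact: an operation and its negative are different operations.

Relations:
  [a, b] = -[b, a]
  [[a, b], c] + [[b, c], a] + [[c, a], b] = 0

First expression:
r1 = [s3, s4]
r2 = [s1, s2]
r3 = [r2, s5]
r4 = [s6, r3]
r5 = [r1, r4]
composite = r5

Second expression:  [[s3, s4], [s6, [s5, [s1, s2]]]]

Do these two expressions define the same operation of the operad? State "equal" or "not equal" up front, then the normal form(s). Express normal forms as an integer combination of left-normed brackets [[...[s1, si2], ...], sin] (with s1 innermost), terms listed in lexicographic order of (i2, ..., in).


not equal; first: [[[[[s1, s2], s5], s6], s3], s4] - [[[[[s1, s2], s5], s6], s4], s3]; second: -[[[[[s1, s2], s5], s6], s3], s4] + [[[[[s1, s2], s5], s6], s4], s3]


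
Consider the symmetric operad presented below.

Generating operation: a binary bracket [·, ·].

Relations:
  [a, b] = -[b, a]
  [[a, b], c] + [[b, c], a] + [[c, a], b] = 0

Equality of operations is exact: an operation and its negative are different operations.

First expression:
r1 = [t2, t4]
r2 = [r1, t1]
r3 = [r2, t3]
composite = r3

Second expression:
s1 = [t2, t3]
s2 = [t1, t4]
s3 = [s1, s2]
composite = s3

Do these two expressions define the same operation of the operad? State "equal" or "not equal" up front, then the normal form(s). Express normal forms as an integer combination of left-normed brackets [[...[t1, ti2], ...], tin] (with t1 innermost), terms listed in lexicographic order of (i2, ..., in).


not equal; the first gives -[[[t1, t2], t4], t3] + [[[t1, t4], t2], t3] and the second -[[[t1, t4], t2], t3] + [[[t1, t4], t3], t2]

The first expression, normalized: -[[[t1, t2], t4], t3] + [[[t1, t4], t2], t3]
The second expression, normalized: -[[[t1, t4], t2], t3] + [[[t1, t4], t3], t2]
No match — not equal.


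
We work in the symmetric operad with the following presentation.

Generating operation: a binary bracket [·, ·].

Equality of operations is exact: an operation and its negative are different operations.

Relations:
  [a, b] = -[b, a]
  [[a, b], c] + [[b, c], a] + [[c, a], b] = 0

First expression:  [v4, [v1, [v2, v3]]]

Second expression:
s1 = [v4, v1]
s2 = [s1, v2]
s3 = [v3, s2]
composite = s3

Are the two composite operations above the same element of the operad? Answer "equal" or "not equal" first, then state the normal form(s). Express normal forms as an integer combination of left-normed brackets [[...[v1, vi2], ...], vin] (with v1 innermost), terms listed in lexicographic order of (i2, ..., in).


not equal; first: -[[[v1, v2], v3], v4] + [[[v1, v3], v2], v4]; second: [[[v1, v4], v2], v3]

The first expression, normalized: -[[[v1, v2], v3], v4] + [[[v1, v3], v2], v4]
The second expression, normalized: [[[v1, v4], v2], v3]
The normal forms differ: not equal.


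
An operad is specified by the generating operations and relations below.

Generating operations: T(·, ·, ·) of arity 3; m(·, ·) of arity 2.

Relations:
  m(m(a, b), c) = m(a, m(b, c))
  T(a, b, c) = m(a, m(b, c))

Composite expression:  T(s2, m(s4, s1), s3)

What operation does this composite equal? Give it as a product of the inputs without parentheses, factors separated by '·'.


s2 · s4 · s1 · s3


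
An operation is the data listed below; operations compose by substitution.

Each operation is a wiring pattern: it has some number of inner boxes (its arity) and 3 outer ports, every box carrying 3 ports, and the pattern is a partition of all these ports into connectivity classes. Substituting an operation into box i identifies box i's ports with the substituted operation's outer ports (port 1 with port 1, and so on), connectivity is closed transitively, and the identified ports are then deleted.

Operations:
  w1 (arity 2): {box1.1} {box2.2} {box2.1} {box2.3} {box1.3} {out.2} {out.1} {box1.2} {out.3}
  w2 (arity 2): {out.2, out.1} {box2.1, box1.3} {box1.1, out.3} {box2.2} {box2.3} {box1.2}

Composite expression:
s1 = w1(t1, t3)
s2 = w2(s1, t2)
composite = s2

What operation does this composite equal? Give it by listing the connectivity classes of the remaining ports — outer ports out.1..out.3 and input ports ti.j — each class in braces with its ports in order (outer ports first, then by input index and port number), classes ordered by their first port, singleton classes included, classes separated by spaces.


{out.1, out.2} {out.3} {t1.1} {t1.2} {t1.3} {t2.1} {t2.2} {t2.3} {t3.1} {t3.2} {t3.3}

Treat the ports identified at w2 as solder joints: merge, then drop.
through w1, on inputs (t1, t3): {out.1} {out.2} {out.3} {t1.1} {t1.2} {t1.3} {t3.1} {t3.2} {t3.3} (out.j = stage outer ports)
through w2, on inputs (t1, t3, t2): {out.1, out.2} {out.3} {t1.1} {t1.2} {t1.3} {t2.1} {t2.2} {t2.3} {t3.1} {t3.2} {t3.3} (out.j = stage outer ports)


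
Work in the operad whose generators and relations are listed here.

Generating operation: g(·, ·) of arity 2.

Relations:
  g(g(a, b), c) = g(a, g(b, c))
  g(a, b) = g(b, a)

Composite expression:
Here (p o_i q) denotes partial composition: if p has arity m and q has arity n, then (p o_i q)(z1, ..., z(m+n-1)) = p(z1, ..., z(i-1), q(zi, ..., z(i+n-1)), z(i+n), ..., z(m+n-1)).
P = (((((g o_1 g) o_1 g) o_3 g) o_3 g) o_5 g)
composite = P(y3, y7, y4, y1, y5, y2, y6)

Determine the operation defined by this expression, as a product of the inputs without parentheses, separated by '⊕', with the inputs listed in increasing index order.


y1 ⊕ y2 ⊕ y3 ⊕ y4 ⊕ y5 ⊕ y6 ⊕ y7

With g associative and commutative, the y-input set is all that matters.
g(y3, y7) spells out as y3 ⊕ y7
g(y4, y1) spells out as y4 ⊕ y1
g(y5, y2) spells out as y5 ⊕ y2
g(g(y4, y1), g(y5, y2)) spells out as y4 ⊕ y1 ⊕ y5 ⊕ y2
g(g(y3, y7), g(g(y4, y1), g(y5, y2))) spells out as y3 ⊕ y7 ⊕ y4 ⊕ y1 ⊕ y5 ⊕ y2
g(g(g(y3, y7), g(g(y4, y1), g(y5, y2))), y6) spells out as y3 ⊕ y7 ⊕ y4 ⊕ y1 ⊕ y5 ⊕ y2 ⊕ y6
rearranged into index order: y1 ⊕ y2 ⊕ y3 ⊕ y4 ⊕ y5 ⊕ y6 ⊕ y7


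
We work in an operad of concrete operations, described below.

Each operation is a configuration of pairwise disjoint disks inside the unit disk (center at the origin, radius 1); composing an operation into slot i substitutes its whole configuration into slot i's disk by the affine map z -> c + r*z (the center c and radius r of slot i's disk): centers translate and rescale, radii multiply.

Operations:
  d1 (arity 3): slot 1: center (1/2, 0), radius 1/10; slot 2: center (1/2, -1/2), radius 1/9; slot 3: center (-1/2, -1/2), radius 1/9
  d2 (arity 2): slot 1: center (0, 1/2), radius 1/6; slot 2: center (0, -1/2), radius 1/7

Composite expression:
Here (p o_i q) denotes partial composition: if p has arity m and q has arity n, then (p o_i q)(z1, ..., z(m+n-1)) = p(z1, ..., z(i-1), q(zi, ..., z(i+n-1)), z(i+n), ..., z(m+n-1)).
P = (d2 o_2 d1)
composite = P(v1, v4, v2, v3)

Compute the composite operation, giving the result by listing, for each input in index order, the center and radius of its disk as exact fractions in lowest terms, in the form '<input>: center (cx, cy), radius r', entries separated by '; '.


Nesting under d2 composes maps z -> c + r*z down each v-path.
v1: after 1 affine step, its disk has center (0, 1/2), radius 1/6
v4: after 2 affine steps, its disk has center (1/14, -1/2), radius 1/70
v2: after 2 affine steps, its disk has center (1/14, -4/7), radius 1/63
v3: after 2 affine steps, its disk has center (-1/14, -4/7), radius 1/63

v1: center (0, 1/2), radius 1/6; v2: center (1/14, -4/7), radius 1/63; v3: center (-1/14, -4/7), radius 1/63; v4: center (1/14, -1/2), radius 1/70


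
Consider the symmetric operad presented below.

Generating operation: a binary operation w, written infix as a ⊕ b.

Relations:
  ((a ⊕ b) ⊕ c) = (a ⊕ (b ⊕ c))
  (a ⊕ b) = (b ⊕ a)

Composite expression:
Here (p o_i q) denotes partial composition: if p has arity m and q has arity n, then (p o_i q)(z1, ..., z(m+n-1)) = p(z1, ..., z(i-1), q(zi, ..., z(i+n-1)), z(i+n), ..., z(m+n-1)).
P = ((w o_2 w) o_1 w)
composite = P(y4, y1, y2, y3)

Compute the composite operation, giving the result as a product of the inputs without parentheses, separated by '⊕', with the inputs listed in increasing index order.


y1 ⊕ y2 ⊕ y3 ⊕ y4


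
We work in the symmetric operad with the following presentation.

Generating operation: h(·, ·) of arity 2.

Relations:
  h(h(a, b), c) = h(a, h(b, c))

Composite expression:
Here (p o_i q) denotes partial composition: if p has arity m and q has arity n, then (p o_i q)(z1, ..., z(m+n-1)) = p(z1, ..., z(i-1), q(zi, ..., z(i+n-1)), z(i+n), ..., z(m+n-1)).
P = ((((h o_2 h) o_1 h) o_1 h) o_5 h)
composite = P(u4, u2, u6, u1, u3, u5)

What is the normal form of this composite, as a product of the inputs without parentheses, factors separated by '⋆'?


u4 ⋆ u2 ⋆ u6 ⋆ u1 ⋆ u3 ⋆ u5


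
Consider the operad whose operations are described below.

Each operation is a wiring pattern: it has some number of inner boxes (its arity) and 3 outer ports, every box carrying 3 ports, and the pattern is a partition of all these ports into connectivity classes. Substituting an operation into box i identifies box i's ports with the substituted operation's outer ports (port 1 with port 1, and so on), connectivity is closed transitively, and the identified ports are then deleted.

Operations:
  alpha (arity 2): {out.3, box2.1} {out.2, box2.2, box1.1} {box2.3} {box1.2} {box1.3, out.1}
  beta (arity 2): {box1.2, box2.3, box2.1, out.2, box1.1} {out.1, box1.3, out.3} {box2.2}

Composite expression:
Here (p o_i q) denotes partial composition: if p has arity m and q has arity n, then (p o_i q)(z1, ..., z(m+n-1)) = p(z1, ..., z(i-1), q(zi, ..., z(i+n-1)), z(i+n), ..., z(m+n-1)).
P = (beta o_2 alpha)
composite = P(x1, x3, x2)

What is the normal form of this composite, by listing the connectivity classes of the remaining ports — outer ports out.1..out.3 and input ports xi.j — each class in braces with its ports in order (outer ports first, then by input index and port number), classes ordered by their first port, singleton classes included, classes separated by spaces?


Connectivity passes through glued beta-boundaries; trace each wire chain.
after alpha, the pattern on (x3, x2) reads {out.1, x3.3} {out.2, x2.2, x3.1} {out.3, x2.1} {x2.3} {x3.2} (out.j = its outer ports)
after beta, the pattern on (x1, x3, x2) reads {out.1, out.3, x1.3} {out.2, x1.1, x1.2, x2.1, x3.3} {x2.2, x3.1} {x2.3} {x3.2} (out.j = its outer ports)

{out.1, out.3, x1.3} {out.2, x1.1, x1.2, x2.1, x3.3} {x2.2, x3.1} {x2.3} {x3.2}


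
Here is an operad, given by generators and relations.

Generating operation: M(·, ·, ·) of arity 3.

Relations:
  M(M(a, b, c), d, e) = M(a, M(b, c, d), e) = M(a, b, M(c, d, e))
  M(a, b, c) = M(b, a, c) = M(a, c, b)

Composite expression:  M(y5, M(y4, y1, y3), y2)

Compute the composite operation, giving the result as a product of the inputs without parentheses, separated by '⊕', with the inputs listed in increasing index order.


y1 ⊕ y2 ⊕ y3 ⊕ y4 ⊕ y5

Shape and order are irrelevant to M; the y-input set decides.
M(y4, y1, y3) unparenthesizes to y4 ⊕ y1 ⊕ y3
M(y5, M(y4, y1, y3), y2) unparenthesizes to y5 ⊕ y4 ⊕ y1 ⊕ y3 ⊕ y2
putting the inputs in ascending order: y1 ⊕ y2 ⊕ y3 ⊕ y4 ⊕ y5


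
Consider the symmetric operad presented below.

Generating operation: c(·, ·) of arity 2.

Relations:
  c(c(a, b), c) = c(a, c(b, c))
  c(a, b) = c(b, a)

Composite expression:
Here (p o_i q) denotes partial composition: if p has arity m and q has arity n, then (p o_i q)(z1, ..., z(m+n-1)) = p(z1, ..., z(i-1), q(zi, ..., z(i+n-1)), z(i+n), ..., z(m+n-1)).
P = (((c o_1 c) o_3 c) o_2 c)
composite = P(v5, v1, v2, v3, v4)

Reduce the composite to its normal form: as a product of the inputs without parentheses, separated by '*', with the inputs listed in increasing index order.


v1 * v2 * v3 * v4 * v5


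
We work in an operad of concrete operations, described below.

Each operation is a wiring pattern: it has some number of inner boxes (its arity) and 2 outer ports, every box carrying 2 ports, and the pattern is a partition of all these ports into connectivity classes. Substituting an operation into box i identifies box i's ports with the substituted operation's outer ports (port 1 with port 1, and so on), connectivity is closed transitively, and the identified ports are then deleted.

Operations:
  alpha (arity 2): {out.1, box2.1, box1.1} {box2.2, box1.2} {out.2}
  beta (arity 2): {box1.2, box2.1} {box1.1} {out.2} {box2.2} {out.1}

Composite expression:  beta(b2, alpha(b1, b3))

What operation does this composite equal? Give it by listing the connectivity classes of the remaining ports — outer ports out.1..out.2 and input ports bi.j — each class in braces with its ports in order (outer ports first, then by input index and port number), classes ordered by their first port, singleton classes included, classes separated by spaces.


{out.1} {out.2} {b1.1, b2.2, b3.1} {b1.2, b3.2} {b2.1}

Two ports join when wires chain via beta-identified ports.
composing alpha on (b1, b3), with out.j its own outer ports: {out.1, b1.1, b3.1} {out.2} {b1.2, b3.2}
composing beta on (b2, b1, b3), with out.j its own outer ports: {out.1} {out.2} {b1.1, b2.2, b3.1} {b1.2, b3.2} {b2.1}


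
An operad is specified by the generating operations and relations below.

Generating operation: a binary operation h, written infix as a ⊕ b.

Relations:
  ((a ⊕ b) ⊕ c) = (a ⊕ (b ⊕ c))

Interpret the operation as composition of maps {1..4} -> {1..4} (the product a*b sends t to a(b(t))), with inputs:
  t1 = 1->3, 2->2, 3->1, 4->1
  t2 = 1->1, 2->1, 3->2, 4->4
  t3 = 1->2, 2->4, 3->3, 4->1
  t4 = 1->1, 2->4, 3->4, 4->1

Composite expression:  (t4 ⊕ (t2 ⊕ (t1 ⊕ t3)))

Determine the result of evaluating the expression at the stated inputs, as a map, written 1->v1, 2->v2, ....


1->1, 2->1, 3->1, 4->4


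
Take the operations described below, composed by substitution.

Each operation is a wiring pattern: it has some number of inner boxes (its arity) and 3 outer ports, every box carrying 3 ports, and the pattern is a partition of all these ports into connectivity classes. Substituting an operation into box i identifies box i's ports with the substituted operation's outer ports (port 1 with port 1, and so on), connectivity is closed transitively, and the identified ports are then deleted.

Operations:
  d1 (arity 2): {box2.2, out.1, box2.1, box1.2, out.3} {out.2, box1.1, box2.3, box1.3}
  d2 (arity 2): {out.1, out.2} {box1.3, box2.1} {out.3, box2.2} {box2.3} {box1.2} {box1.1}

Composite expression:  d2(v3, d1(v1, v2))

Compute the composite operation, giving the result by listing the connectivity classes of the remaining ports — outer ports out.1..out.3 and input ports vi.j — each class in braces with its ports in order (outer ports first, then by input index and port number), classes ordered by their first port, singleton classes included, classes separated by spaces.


After gluing at d2, chains via deleted ports link the v-ports.
through d1, on inputs (v1, v2): {out.1, out.3, v1.2, v2.1, v2.2} {out.2, v1.1, v1.3, v2.3} (out.j = stage outer ports)
through d2, on inputs (v3, v1, v2): {out.1, out.2} {out.3, v1.1, v1.3, v2.3} {v1.2, v2.1, v2.2, v3.3} {v3.1} {v3.2} (out.j = stage outer ports)

{out.1, out.2} {out.3, v1.1, v1.3, v2.3} {v1.2, v2.1, v2.2, v3.3} {v3.1} {v3.2}


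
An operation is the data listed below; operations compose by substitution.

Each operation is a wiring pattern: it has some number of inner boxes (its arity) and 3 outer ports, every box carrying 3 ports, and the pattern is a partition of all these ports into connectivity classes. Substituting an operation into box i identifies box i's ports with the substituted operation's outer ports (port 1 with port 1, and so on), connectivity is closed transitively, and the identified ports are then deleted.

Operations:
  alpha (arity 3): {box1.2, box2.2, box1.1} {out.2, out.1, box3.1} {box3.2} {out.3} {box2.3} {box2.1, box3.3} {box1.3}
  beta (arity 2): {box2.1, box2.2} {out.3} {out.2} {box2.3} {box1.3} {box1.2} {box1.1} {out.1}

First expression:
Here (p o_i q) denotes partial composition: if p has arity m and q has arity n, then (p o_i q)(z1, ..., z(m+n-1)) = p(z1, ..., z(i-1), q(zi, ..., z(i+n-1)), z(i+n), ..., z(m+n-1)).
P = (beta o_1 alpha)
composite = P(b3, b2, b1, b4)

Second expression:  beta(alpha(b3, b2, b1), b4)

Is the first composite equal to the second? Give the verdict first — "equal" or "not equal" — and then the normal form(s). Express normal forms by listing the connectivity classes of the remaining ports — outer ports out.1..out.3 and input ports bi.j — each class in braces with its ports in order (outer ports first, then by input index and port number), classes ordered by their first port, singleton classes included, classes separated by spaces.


equal; both compose to {out.1} {out.2} {out.3} {b1.1} {b1.2} {b1.3, b2.1} {b2.2, b3.1, b3.2} {b2.3} {b3.3} {b4.1, b4.2} {b4.3}

The first expression, normalized: {out.1} {out.2} {out.3} {b1.1} {b1.2} {b1.3, b2.1} {b2.2, b3.1, b3.2} {b2.3} {b3.3} {b4.1, b4.2} {b4.3}
The second expression, normalized: {out.1} {out.2} {out.3} {b1.1} {b1.2} {b1.3, b2.1} {b2.2, b3.1, b3.2} {b2.3} {b3.3} {b4.1, b4.2} {b4.3}
Both agree, so they are equal.


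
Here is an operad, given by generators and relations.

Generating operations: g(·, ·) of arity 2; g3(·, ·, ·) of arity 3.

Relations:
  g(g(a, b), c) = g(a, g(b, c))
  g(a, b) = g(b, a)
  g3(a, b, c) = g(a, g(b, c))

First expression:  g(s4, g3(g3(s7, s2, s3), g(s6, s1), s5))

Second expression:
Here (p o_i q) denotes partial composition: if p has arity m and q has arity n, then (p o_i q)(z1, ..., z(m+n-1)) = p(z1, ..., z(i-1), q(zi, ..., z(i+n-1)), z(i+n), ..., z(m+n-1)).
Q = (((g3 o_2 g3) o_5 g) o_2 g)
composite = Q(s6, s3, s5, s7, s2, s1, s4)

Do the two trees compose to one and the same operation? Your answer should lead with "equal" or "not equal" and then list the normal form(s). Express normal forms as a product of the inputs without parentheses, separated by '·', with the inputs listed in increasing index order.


The first expression, normalized: s1 · s2 · s3 · s4 · s5 · s6 · s7
The second expression, normalized: s1 · s2 · s3 · s4 · s5 · s6 · s7
Identical normal forms: equal.

equal; the common form is s1 · s2 · s3 · s4 · s5 · s6 · s7


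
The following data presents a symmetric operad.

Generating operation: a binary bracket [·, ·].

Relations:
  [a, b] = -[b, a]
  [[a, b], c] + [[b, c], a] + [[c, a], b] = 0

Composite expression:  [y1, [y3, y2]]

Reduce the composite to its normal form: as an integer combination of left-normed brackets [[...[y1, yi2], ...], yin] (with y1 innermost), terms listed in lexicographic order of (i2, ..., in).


-[[y1, y2], y3] + [[y1, y3], y2]


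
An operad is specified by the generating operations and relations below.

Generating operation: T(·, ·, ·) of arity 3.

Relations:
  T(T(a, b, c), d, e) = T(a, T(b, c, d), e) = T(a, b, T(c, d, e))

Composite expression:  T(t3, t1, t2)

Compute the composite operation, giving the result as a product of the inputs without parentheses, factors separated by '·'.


t3 · t1 · t2

All parenthesizations of T agree; list the t-inputs left to right.
T(t3, t1, t2) collapses to t3 · t1 · t2


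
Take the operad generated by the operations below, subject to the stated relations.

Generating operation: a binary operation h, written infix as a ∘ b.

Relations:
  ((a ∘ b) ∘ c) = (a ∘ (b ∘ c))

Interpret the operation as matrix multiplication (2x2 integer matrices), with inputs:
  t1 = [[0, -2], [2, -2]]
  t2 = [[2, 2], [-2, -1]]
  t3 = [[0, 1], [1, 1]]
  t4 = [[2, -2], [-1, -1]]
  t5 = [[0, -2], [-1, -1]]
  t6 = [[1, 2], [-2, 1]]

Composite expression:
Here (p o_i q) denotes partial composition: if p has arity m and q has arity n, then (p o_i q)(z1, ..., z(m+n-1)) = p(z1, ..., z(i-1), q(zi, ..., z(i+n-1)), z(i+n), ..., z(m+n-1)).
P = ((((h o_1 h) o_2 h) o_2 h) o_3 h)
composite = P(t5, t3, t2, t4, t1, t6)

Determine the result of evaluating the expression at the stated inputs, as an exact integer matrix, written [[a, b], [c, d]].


[[20, 0], [-8, -16]]

(t2 ∘ t4) = [[2, -6], [-3, 5]]
(t3 ∘ (t2 ∘ t4)) = [[-3, 5], [-1, -1]]
((t3 ∘ (t2 ∘ t4)) ∘ t1) = [[10, -4], [-2, 4]]
(t5 ∘ ((t3 ∘ (t2 ∘ t4)) ∘ t1)) = [[4, -8], [-8, 0]]
((t5 ∘ ((t3 ∘ (t2 ∘ t4)) ∘ t1)) ∘ t6) = [[20, 0], [-8, -16]]


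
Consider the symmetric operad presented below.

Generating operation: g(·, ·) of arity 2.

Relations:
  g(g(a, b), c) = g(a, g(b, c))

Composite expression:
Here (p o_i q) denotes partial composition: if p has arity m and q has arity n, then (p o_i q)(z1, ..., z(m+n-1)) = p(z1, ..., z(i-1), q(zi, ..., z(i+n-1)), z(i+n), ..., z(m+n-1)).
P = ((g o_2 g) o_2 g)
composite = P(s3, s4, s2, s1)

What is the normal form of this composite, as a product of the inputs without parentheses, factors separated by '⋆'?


s3 ⋆ s4 ⋆ s2 ⋆ s1

The g-tree's shape is irrelevant; the s-reading-order decides.
g(s4, s2) collapses to s4 ⋆ s2
g(g(s4, s2), s1) collapses to s4 ⋆ s2 ⋆ s1
g(s3, g(g(s4, s2), s1)) collapses to s3 ⋆ s4 ⋆ s2 ⋆ s1


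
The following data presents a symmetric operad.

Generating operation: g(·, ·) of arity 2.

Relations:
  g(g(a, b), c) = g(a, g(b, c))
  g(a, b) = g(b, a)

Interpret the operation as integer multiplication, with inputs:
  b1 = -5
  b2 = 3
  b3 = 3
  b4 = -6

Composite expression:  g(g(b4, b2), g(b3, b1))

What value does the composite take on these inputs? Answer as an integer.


270

g(b4, b2) = -18
g(b3, b1) = -15
g(g(b4, b2), g(b3, b1)) = 270


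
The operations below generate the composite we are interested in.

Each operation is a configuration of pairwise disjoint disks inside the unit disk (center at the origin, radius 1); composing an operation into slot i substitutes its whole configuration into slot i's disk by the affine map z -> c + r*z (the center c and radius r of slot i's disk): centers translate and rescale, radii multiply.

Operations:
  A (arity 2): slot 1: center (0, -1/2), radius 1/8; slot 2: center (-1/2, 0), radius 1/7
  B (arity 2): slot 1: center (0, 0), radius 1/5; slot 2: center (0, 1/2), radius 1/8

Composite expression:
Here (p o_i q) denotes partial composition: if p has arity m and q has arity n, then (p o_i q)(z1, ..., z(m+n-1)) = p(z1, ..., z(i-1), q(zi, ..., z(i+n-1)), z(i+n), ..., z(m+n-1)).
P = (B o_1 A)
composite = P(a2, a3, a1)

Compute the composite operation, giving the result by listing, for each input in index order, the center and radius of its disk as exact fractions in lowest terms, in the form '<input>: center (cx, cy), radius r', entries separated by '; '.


a1: center (0, 1/2), radius 1/8; a2: center (0, -1/10), radius 1/40; a3: center (-1/10, 0), radius 1/35

Below B, radii multiply path by path; the a-disk centers shift.
a2: after 2 affine steps, its disk has center (0, -1/10), radius 1/40
a3: after 2 affine steps, its disk has center (-1/10, 0), radius 1/35
a1: after 1 affine step, its disk has center (0, 1/2), radius 1/8


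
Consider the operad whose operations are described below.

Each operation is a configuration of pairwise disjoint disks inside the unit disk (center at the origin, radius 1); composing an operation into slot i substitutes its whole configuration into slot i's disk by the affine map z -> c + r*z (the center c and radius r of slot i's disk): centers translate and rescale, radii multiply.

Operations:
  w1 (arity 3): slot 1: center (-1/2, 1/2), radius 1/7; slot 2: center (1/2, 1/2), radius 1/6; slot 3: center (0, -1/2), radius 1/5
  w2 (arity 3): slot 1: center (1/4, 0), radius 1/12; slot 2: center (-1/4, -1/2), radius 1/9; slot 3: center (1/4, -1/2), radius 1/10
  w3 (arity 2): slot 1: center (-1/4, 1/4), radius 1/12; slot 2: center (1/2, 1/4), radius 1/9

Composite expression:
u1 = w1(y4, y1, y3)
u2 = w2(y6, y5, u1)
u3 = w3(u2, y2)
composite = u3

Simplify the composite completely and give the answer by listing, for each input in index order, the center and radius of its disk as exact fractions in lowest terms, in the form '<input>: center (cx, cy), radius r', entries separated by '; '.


y1: center (-9/40, 17/80), radius 1/720; y2: center (1/2, 1/4), radius 1/9; y3: center (-11/48, 49/240), radius 1/600; y4: center (-7/30, 17/80), radius 1/840; y5: center (-13/48, 5/24), radius 1/108; y6: center (-11/48, 1/4), radius 1/144


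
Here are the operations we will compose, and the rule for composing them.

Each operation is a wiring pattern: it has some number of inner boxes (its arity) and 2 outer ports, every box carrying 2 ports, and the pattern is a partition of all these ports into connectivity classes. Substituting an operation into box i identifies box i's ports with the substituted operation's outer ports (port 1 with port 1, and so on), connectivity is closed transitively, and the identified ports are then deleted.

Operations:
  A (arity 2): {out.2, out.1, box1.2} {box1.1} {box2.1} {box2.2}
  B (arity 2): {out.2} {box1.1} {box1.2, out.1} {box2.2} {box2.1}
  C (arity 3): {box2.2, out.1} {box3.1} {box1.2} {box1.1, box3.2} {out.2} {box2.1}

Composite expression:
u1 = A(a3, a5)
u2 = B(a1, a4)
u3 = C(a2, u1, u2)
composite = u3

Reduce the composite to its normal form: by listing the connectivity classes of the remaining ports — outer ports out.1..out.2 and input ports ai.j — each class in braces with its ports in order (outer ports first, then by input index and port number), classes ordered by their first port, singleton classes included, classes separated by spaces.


Treat the ports identified at C as solder joints: merge, then drop.
A over (a3, a5) gives {out.1, out.2, a3.2} {a3.1} {a5.1} {a5.2}, out.j being that stage's outer ports
B over (a1, a4) gives {out.1, a1.2} {out.2} {a1.1} {a4.1} {a4.2}, out.j being that stage's outer ports
C over (a2, a3, a5, a1, a4) gives {out.1, a3.2} {out.2} {a1.1} {a1.2} {a2.1} {a2.2} {a3.1} {a4.1} {a4.2} {a5.1} {a5.2}, out.j being that stage's outer ports

{out.1, a3.2} {out.2} {a1.1} {a1.2} {a2.1} {a2.2} {a3.1} {a4.1} {a4.2} {a5.1} {a5.2}


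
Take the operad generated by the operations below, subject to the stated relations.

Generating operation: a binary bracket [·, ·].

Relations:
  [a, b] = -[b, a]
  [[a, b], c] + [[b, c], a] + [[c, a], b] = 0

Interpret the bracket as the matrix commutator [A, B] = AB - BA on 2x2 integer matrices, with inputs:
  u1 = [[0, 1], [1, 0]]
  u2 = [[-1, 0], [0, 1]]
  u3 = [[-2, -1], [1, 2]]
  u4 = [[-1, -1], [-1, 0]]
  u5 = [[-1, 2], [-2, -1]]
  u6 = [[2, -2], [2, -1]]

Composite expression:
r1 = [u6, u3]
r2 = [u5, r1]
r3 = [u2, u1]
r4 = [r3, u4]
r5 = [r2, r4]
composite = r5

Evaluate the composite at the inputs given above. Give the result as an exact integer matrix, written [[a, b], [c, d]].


[[0, 176], [-176, 0]]

[u6, u3] = [[0, -11], [-11, 0]]
[u5, [u6, u3]] = [[-44, 0], [0, 44]]
[u2, u1] = [[0, -2], [2, 0]]
[[u2, u1], u4] = [[4, -2], [-2, -4]]
[[u5, [u6, u3]], [[u2, u1], u4]] = [[0, 176], [-176, 0]]


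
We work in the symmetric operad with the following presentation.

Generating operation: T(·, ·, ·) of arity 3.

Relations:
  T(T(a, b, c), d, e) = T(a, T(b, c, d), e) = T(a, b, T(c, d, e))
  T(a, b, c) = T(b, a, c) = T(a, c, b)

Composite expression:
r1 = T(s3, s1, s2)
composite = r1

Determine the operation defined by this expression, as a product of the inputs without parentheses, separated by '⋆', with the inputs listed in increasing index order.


s1 ⋆ s2 ⋆ s3


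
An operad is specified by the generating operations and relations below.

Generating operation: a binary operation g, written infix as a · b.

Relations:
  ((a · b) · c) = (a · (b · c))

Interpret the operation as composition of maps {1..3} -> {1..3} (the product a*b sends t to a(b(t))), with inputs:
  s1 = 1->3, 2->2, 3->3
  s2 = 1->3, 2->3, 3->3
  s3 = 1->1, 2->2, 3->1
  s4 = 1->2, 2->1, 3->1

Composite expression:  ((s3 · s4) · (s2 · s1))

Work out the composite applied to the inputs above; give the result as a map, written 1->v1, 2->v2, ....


1->1, 2->1, 3->1

(s3 · s4) = 1->2, 2->1, 3->1
(s2 · s1) = 1->3, 2->3, 3->3
((s3 · s4) · (s2 · s1)) = 1->1, 2->1, 3->1


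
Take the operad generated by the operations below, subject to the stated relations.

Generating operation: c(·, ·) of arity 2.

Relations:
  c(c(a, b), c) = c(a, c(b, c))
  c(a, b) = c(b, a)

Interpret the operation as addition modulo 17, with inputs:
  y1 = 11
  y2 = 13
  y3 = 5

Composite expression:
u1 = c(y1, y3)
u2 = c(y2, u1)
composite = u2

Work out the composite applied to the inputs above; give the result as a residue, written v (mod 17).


12 (mod 17)


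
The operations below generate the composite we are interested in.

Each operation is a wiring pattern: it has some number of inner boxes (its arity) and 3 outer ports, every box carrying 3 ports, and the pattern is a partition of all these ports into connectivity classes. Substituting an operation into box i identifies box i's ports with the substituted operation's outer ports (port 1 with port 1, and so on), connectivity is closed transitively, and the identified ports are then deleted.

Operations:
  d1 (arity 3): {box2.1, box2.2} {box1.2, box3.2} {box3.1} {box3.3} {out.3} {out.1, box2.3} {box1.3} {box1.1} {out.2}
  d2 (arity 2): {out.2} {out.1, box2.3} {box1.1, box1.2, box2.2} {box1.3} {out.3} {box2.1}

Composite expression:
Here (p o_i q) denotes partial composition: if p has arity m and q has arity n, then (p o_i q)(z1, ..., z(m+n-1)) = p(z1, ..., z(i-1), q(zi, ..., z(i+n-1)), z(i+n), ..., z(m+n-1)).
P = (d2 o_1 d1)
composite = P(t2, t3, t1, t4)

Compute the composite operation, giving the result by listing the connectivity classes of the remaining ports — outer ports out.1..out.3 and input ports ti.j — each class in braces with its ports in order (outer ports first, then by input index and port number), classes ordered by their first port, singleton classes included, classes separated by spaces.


{out.1, t4.3} {out.2} {out.3} {t1.1} {t1.2, t2.2} {t1.3} {t2.1} {t2.3} {t3.1, t3.2} {t3.3, t4.2} {t4.1}

Treat the ports identified at d2 as solder joints: merge, then drop.
stage d1: inputs (t2, t3, t1), connectivity {out.1, t3.3} {out.2} {out.3} {t1.1} {t1.2, t2.2} {t1.3} {t2.1} {t2.3} {t3.1, t3.2}, out.j its boundary
stage d2: inputs (t2, t3, t1, t4), connectivity {out.1, t4.3} {out.2} {out.3} {t1.1} {t1.2, t2.2} {t1.3} {t2.1} {t2.3} {t3.1, t3.2} {t3.3, t4.2} {t4.1}, out.j its boundary


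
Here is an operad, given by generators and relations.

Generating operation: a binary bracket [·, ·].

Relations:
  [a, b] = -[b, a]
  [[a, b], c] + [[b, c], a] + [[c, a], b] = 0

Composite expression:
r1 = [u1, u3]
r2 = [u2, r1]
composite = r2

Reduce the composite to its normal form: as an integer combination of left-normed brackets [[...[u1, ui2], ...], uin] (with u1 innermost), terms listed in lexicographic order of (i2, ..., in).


-[[u1, u3], u2]


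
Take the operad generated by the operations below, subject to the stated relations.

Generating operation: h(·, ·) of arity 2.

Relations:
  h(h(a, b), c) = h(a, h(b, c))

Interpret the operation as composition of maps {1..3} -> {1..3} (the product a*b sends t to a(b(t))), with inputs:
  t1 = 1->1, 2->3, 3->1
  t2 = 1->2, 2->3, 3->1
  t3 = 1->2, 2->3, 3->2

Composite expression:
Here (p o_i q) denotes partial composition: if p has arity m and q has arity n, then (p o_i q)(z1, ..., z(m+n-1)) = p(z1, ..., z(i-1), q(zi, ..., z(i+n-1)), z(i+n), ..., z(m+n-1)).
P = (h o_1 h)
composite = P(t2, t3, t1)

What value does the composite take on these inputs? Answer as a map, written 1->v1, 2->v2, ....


1->3, 2->3, 3->3

h(t2, t3) = 1->3, 2->1, 3->3
h(h(t2, t3), t1) = 1->3, 2->3, 3->3
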